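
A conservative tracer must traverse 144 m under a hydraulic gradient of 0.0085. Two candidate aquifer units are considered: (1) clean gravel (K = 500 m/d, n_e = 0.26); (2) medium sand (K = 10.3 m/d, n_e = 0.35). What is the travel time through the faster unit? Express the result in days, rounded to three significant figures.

Unit 1 (clean gravel): v = 500×0.0085/0.26 = 16.35 m/d, t = 144/16.35 = 8.809 d
Unit 2 (medium sand): v = 10.3×0.0085/0.35 = 0.2501 m/d, t = 144/0.2501 = 575.7 d
Faster unit: t = 8.81 d

8.81 days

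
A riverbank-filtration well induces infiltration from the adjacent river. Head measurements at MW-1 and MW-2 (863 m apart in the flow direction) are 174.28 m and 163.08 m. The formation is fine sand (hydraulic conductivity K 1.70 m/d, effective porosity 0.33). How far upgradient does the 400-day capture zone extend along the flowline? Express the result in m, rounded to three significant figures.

26.7 m

Hydraulic gradient i = (174.28 − 163.08) / 863 = 11.20 / 863 = 0.01298
q = Ki = 1.70 × 0.01298 = 0.02206 m/d
Seepage velocity v = q / n = 0.02206 / 0.33 = 0.06686 m/d
L = v × T = 0.06686 × 400 = 26.74 m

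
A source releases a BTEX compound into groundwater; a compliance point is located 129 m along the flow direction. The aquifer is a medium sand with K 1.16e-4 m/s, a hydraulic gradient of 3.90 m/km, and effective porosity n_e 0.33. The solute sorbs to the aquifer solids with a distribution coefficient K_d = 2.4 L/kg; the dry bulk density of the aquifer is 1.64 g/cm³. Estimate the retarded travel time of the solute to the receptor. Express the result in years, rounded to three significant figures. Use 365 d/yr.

38.6 years

K = 1.16e-4 m/s × 86400 s/d = 10.02 m/d
q = Ki = 10.02 × 0.0039 = 0.03909 m/d
v_s = q/n_e = 0.03909/0.33 = 0.1184 m/d
Retardation R = 1 + ρ_b·K_d/n = 1 + 1.64×2.4/0.33 = 12.93
Contaminant velocity v_c = v/R = 0.1184/12.93 = 0.009163 m/d
t = L/v_c = 129/0.009163 = 14080 d
   = 14080/365 = 38.6 yr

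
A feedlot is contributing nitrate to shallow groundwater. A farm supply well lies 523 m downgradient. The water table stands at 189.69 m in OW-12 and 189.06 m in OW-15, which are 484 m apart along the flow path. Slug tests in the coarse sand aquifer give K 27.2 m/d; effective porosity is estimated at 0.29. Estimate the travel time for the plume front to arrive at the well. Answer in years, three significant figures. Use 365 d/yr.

11.7 years

Hydraulic gradient i = (189.69 − 189.06) / 484 = 0.63 / 484 = 0.001302
Specific discharge q = 27.2 × 0.001302 = 0.03540 m/d
Seepage velocity v = q / n = 0.03540 / 0.29 = 0.1221 m/d
t = L / v = 523 / 0.1221 = 4284 d
   = 4284 / 365 = 11.7 yr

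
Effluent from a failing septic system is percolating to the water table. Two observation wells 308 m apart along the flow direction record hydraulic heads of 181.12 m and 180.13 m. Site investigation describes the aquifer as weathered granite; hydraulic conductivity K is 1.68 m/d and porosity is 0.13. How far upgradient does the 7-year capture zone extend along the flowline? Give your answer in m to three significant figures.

Hydraulic gradient i = (181.12 − 180.13) / 308 = 0.99 / 308 = 0.003214
q = Ki = 1.68 × 0.003214 = 0.005400 m/d
v = Ki/n = 1.68·0.003214/0.13 = 0.04154 m/d
T = 7 yr × 365 = 2555 d
L = v × T = 0.04154 × 2555 = 106.1 m

106 m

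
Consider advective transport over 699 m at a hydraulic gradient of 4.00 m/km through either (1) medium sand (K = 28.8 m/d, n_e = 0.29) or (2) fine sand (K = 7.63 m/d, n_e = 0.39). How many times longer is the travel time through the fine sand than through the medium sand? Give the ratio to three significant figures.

Unit 1 (medium sand): v = 28.8×0.0040/0.29 = 0.3972 m/d, t = 699/0.3972 = 1760 d
Unit 2 (fine sand): v = 7.63×0.0040/0.39 = 0.07826 m/d, t = 699/0.07826 = 8932 d
t(fine sand) / t(medium sand) = 8932/1760 = 5.08

5.08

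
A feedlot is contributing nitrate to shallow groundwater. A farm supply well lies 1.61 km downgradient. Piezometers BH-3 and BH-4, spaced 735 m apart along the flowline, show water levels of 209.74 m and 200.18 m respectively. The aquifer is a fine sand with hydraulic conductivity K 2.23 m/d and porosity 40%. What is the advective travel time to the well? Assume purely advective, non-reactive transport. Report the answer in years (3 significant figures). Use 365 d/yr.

Hydraulic gradient i = (209.74 − 200.18) / 735 = 9.56 / 735 = 0.01301
q = Ki = 2.23 × 0.01301 = 0.02901 m/d
Seepage velocity v = q / n = 0.02901 / 0.40 = 0.07251 m/d
L = 1.61 km = 1610 m
t = L / v = 1610 / 0.07251 = 22200 d
   = 22200 / 365 = 60.8 yr

60.8 years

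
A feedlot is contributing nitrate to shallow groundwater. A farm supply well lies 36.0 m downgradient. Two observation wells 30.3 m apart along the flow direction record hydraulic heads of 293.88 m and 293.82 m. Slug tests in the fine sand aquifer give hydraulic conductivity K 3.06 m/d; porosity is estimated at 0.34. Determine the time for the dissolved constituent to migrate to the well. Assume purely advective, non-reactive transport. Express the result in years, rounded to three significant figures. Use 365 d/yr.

Hydraulic gradient i = (293.88 − 293.82) / 30.3 = 0.06 / 30.3 = 0.001980
Specific discharge q = 3.06 × 0.001980 = 0.006059 m/d
Seepage velocity v = q / n = 0.006059 / 0.34 = 0.01782 m/d
t = L / v = 36.0 / 0.01782 = 2020 d
   = 2020 / 365 = 5.53 yr

5.53 years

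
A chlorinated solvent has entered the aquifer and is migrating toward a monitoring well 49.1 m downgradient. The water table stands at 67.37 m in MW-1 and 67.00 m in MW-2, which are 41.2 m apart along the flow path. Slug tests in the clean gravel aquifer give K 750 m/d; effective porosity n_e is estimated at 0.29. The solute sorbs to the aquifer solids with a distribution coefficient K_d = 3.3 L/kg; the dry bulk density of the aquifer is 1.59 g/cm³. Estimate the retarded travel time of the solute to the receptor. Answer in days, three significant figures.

40.4 days

Hydraulic gradient i = (67.37 − 67.00) / 41.2 = 0.37 / 41.2 = 0.008981
Darcy flux q = K·i = 750 × 0.008981 = 6.735 m/d
v = Ki/n = 750·0.008981/0.29 = 23.23 m/d
Retardation R = 1 + ρ_b·K_d/n = 1 + 1.59×3.3/0.29 = 19.09
Contaminant velocity v_c = v/R = 23.23/19.09 = 1.216 m/d
t = L/v_c = 49.1/1.216 = 40.36 d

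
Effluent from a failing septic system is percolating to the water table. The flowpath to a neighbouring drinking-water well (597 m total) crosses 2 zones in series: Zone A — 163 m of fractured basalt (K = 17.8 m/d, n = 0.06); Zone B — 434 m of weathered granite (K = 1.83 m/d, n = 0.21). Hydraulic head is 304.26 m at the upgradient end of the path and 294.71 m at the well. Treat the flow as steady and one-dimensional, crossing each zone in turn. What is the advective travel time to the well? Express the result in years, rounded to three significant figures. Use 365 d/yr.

Total head drop ΔH = 304.26 − 294.71 = 9.55 m
Steady 1-D flow in series ⇒ the Darcy flux q is identical in every zone and the zone head losses add (resistances L/K in series).
Σ(L/K) = 163/17.8 + 434/1.83 = 9.157 + 237.2 = 246.3 d
q = ΔH / Σ(L/K) = 9.55 / 246.3 = 0.03877 m/d (same in every zone)
Zone A: v = q/n = 0.03877/0.06 = 0.6462 m/d → t_A = 163/0.6462 = 252.2 d
Zone B: v = q/n = 0.03877/0.21 = 0.1846 m/d → t_B = 434/0.1846 = 2351 d
Total t = 252.2 + 2351 = 2603 d
   = 2603 / 365 = 7.13 yr

7.13 years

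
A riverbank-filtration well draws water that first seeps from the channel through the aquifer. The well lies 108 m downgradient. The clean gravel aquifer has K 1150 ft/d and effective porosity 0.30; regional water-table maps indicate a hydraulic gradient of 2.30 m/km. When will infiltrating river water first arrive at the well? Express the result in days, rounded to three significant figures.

40.2 days

K = 1150 ft/d × 0.3048 = 350.5 m/d
Darcy flux q = K·i = 350.5 × 0.0023 = 0.8062 m/d
Seepage velocity v = q / n = 0.8062 / 0.30 = 2.687 m/d
t = L / v = 108 / 2.687 = 40.19 d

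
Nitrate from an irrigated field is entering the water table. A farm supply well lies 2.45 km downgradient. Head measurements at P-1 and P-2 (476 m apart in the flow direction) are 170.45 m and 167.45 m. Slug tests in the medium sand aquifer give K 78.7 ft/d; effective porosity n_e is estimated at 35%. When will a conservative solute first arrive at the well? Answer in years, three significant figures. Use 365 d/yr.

15.5 years

Hydraulic gradient i = (170.45 − 167.45) / 476 = 3.00 / 476 = 0.006303
K = 78.7 ft/d × 0.3048 = 23.99 m/d
Darcy flux q = K·i = 23.99 × 0.006303 = 0.1512 m/d
v_s = q/n_e = 0.1512/0.35 = 0.4320 m/d
L = 2.45 km = 2450 m
t = L / v = 2450 / 0.4320 = 5672 d
   = 5672 / 365 = 15.5 yr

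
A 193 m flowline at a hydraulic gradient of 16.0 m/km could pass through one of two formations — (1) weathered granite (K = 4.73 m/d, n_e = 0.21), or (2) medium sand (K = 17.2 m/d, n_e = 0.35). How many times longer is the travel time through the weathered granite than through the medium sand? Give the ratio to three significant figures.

2.18

Unit 1 (weathered granite): v = 4.73×0.016/0.21 = 0.3604 m/d, t = 193/0.3604 = 535.5 d
Unit 2 (medium sand): v = 17.2×0.016/0.35 = 0.7863 m/d, t = 193/0.7863 = 245.5 d
t(weathered granite) / t(medium sand) = 535.5/245.5 = 2.18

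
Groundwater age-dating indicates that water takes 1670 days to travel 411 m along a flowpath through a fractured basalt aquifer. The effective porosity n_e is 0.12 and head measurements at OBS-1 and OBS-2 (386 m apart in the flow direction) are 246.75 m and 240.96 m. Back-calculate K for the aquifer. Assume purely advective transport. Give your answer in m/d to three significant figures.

Hydraulic gradient i = (246.75 − 240.96) / 386 = 5.79 / 386 = 0.01500
v = L / t = 411 / 1670 = 0.2461 m/d
K = v · n / i = 0.2461 × 0.12 / 0.01500 = 1.97 m/d

1.97 m/d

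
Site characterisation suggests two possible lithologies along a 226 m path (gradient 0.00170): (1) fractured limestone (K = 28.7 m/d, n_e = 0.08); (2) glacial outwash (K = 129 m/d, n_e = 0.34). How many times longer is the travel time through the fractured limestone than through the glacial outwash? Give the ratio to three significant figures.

Unit 1 (fractured limestone): v = 28.7×0.0017/0.08 = 0.6099 m/d, t = 226/0.6099 = 370.6 d
Unit 2 (glacial outwash): v = 129×0.0017/0.34 = 0.6450 m/d, t = 226/0.6450 = 350.4 d
t(fractured limestone) / t(glacial outwash) = 370.6/350.4 = 1.06

1.06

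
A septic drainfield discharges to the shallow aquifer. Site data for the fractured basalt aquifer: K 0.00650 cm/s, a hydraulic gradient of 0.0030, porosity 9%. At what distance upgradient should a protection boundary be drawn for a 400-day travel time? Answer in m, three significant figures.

74.9 m

K = 0.00650 cm/s × 864 = 5.616 m/d
Darcy flux q = K·i = 5.616 × 0.0030 = 0.01685 m/d
v_s = q/n_e = 0.01685/0.09 = 0.1872 m/d
L = v × T = 0.1872 × 400 = 74.88 m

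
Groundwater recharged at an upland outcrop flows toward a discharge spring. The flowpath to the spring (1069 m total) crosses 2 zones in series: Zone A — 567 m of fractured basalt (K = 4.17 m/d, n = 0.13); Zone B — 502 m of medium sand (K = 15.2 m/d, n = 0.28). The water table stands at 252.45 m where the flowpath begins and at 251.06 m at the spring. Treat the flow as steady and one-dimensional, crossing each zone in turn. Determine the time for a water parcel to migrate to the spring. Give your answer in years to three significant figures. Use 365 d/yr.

71.4 years

Total head drop ΔH = 252.45 − 251.06 = 1.39 m
Steady 1-D flow in series ⇒ the Darcy flux q is identical in every zone and the zone head losses add (resistances L/K in series).
Σ(L/K) = 567/4.17 + 502/15.2 = 136.0 + 33.03 = 169.0 d
q = ΔH / Σ(L/K) = 1.39 / 169.0 = 0.008225 m/d (same in every zone)
Zone A: v = q/n = 0.008225/0.13 = 0.06327 m/d → t_A = 567/0.06327 = 8962 d
Zone B: v = q/n = 0.008225/0.28 = 0.02937 m/d → t_B = 502/0.02937 = 17090 d
Total t = 8962 + 17090 = 26050 d
   = 26050 / 365 = 71.4 yr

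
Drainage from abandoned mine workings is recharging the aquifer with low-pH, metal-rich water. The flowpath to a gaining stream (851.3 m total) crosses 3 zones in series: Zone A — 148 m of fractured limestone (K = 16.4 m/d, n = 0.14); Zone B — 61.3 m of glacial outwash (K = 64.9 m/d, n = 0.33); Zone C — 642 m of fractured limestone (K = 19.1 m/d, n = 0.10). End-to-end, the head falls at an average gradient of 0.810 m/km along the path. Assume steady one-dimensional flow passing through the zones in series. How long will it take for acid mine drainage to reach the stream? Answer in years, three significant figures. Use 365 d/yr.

18.2 years

Steady 1-D flow in series ⇒ the Darcy flux q is identical in every zone and the zone head losses add (resistances L/K in series).
Σ(L/K) = 148/16.4 + 61.3/64.9 + 642/19.1 = 9.024 + 0.9445 + 33.61 = 43.58 d
K_eq = L_total / Σ(L/K) = 851.3 / 43.58 = 19.53 m/d
q = K_eq · i = 19.53 × 8.1e-4 = 0.01582 m/d (same in every zone)
Zone A: v = q/n = 0.01582/0.14 = 0.1130 m/d → t_A = 148/0.1130 = 1310 d
Zone B: v = q/n = 0.01582/0.33 = 0.04795 m/d → t_B = 61.3/0.04795 = 1279 d
Zone C: v = q/n = 0.01582/0.10 = 0.1582 m/d → t_C = 642/0.1582 = 4058 d
Total t = 1310 + 1279 + 4058 = 6646 d
   = 6646 / 365 = 18.2 yr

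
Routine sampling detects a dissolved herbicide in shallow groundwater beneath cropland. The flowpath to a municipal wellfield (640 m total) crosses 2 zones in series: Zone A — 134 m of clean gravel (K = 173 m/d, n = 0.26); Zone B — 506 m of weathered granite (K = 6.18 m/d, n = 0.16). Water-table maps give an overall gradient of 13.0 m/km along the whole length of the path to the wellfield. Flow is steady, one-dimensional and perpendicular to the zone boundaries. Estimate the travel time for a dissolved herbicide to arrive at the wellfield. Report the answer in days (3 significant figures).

Continuity: the same q passes through each zone, so ΔH = q·Σ(L_j/K_j) — the zones act as resistances in series.
Σ(L/K) = 134/173 + 506/6.18 = 0.7746 + 81.88 = 82.65 d
K_eq = L_total / Σ(L/K) = 640 / 82.65 = 7.743 m/d
q = K_eq · i = 7.743 × 0.013 = 0.1007 m/d (same in every zone)
Zone A: v = q/n = 0.1007/0.26 = 0.3872 m/d → t_A = 134/0.3872 = 346.1 d
Zone B: v = q/n = 0.1007/0.16 = 0.6291 m/d → t_B = 506/0.6291 = 804.3 d
Total t = 346.1 + 804.3 = 1150 d

1150 days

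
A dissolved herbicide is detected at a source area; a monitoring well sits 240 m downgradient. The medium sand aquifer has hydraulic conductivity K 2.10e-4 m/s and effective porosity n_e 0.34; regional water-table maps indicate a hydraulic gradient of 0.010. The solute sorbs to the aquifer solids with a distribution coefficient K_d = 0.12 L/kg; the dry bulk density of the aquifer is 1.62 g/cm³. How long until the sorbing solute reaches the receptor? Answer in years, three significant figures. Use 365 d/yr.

K = 2.10e-4 m/s × 86400 s/d = 18.14 m/d
q = Ki = 18.14 × 0.010 = 0.1814 m/d
Average linear velocity = 0.1814 / 0.34 = 0.5336 m/d
Retardation R = 1 + ρ_b·K_d/n = 1 + 1.62×0.12/0.34 = 1.572
Contaminant velocity v_c = v/R = 0.5336/1.572 = 0.3395 m/d
t = L/v_c = 240/0.3395 = 706.9 d
   = 706.9/365 = 1.94 yr

1.94 years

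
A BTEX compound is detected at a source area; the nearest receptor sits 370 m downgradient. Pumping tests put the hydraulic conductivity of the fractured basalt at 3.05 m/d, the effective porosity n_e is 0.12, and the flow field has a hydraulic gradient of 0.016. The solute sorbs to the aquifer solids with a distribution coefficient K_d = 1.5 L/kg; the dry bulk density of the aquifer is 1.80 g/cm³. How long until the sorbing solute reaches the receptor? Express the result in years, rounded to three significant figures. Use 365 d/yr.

58.6 years

q = Ki = 3.05 × 0.016 = 0.04880 m/d
v_s = q/n_e = 0.04880/0.12 = 0.4067 m/d
Retardation R = 1 + ρ_b·K_d/n = 1 + 1.80×1.5/0.12 = 23.50
Contaminant velocity v_c = v/R = 0.4067/23.50 = 0.01730 m/d
t = L/v_c = 370/0.01730 = 21380 d
   = 21380/365 = 58.6 yr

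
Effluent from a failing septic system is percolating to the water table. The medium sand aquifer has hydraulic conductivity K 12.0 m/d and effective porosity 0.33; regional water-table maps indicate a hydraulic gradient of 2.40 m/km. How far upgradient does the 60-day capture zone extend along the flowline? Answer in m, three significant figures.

5.24 m

Darcy flux q = K·i = 12.0 × 0.0024 = 0.02880 m/d
v_s = q/n_e = 0.02880/0.33 = 0.08727 m/d
L = v × T = 0.08727 × 60 = 5.236 m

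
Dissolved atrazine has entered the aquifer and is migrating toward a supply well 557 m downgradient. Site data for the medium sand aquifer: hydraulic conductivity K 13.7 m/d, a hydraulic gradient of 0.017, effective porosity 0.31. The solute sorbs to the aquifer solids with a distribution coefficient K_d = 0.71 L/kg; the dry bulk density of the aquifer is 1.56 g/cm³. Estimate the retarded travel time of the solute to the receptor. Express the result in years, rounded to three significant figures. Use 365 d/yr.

9.29 years

Specific discharge q = 13.7 × 0.017 = 0.2329 m/d
Seepage velocity v = q / n = 0.2329 / 0.31 = 0.7513 m/d
Retardation R = 1 + ρ_b·K_d/n = 1 + 1.56×0.71/0.31 = 4.573
Contaminant velocity v_c = v/R = 0.7513/4.573 = 0.1643 m/d
t = L/v_c = 557/0.1643 = 3390 d
   = 3390/365 = 9.29 yr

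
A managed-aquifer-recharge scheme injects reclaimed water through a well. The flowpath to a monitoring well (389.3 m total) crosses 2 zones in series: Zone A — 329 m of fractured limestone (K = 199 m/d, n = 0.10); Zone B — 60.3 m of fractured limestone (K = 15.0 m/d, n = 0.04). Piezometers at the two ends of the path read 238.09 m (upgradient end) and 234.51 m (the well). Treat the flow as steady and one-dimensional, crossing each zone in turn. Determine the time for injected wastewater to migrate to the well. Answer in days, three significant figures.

Total head drop ΔH = 238.09 − 234.51 = 3.58 m
Steady 1-D flow in series ⇒ the Darcy flux q is identical in every zone and the zone head losses add (resistances L/K in series).
Σ(L/K) = 329/199 + 60.3/15.0 = 1.653 + 4.020 = 5.673 d
q = ΔH / Σ(L/K) = 3.58 / 5.673 = 0.6310 m/d (same in every zone)
Zone A: v = q/n = 0.6310/0.10 = 6.310 m/d → t_A = 329/6.310 = 52.14 d
Zone B: v = q/n = 0.6310/0.04 = 15.78 m/d → t_B = 60.3/15.78 = 3.822 d
Total t = 52.14 + 3.822 = 55.96 d

56.0 days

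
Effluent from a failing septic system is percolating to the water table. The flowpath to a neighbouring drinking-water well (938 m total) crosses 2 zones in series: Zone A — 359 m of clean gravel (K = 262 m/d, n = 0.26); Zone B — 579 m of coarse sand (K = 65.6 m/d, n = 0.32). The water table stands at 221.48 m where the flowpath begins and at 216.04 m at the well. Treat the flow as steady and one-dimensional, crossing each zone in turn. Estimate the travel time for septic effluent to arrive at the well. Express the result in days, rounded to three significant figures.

522 days

Total head drop ΔH = 221.48 − 216.04 = 5.44 m
Steady 1-D flow in series ⇒ the Darcy flux q is identical in every zone and the zone head losses add (resistances L/K in series).
Σ(L/K) = 359/262 + 579/65.6 = 1.370 + 8.826 = 10.20 d
q = ΔH / Σ(L/K) = 5.44 / 10.20 = 0.5335 m/d (same in every zone)
Zone A: v = q/n = 0.5335/0.26 = 2.052 m/d → t_A = 359/2.052 = 175.0 d
Zone B: v = q/n = 0.5335/0.32 = 1.667 m/d → t_B = 579/1.667 = 347.3 d
Total t = 175.0 + 347.3 = 522.2 d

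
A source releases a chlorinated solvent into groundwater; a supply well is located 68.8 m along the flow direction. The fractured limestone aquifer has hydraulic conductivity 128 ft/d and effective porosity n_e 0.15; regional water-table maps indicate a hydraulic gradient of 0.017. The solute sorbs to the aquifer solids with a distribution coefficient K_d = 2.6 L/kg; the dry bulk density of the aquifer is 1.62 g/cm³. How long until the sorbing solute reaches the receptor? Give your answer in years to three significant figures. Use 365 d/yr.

K = 128 ft/d × 0.3048 = 39.01 m/d
Specific discharge q = 39.01 × 0.017 = 0.6632 m/d
v_s = q/n_e = 0.6632/0.15 = 4.422 m/d
Retardation R = 1 + ρ_b·K_d/n = 1 + 1.62×2.6/0.15 = 29.08
Contaminant velocity v_c = v/R = 4.422/29.08 = 0.1521 m/d
t = L/v_c = 68.8/0.1521 = 452.5 d
   = 452.5/365 = 1.24 yr

1.24 years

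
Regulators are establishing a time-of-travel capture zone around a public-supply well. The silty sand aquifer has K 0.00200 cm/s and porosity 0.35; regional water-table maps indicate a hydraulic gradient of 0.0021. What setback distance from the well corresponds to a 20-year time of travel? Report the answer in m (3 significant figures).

75.7 m

K = 0.00200 cm/s × 864 = 1.728 m/d
Darcy flux q = K·i = 1.728 × 0.0021 = 0.003629 m/d
v_s = q/n_e = 0.003629/0.35 = 0.01037 m/d
T = 20 yr × 365 = 7300 d
L = v × T = 0.01037 × 7300 = 75.69 m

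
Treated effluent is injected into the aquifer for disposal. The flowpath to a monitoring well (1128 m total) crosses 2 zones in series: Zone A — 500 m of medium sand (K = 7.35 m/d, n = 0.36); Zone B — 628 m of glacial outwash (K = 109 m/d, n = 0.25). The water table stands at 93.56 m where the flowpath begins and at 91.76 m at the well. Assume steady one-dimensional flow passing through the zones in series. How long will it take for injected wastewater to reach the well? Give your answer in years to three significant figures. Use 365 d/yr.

37.8 years

Total head drop ΔH = 93.56 − 91.76 = 1.80 m
Continuity: the same q passes through each zone, so ΔH = q·Σ(L_j/K_j) — the zones act as resistances in series.
Σ(L/K) = 500/7.35 + 628/109 = 68.03 + 5.761 = 73.79 d
q = ΔH / Σ(L/K) = 1.80 / 73.79 = 0.02439 m/d (same in every zone)
Zone A: v = q/n = 0.02439/0.36 = 0.06776 m/d → t_A = 500/0.06776 = 7379 d
Zone B: v = q/n = 0.02439/0.25 = 0.09758 m/d → t_B = 628/0.09758 = 6436 d
Total t = 7379 + 6436 = 13810 d
   = 13810 / 365 = 37.8 yr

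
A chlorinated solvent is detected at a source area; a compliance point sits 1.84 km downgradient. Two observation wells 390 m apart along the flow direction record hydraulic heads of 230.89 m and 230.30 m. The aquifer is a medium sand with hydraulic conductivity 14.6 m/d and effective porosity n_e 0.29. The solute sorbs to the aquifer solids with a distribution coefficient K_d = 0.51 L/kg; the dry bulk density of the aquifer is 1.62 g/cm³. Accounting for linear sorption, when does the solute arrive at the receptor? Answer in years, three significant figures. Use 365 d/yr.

Hydraulic gradient i = (230.89 − 230.30) / 390 = 0.59 / 390 = 0.001513
Specific discharge q = 14.6 × 0.001513 = 0.02209 m/d
v = Ki/n = 14.6·0.001513/0.29 = 0.07616 m/d
Retardation R = 1 + ρ_b·K_d/n = 1 + 1.62×0.51/0.29 = 3.849
Contaminant velocity v_c = v/R = 0.07616/3.849 = 0.01979 m/d
L = 1.84 km = 1840 m
t = L/v_c = 1840/0.01979 = 92990 d
   = 92990/365 = 255 yr

255 years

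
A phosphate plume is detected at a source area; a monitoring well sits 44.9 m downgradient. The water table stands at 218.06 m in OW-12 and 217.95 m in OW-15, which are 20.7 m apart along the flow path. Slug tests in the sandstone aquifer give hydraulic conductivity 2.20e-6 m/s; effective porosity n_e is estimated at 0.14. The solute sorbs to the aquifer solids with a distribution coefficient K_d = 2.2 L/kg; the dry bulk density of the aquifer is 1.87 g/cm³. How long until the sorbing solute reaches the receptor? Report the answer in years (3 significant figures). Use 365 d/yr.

Hydraulic gradient i = (218.06 − 217.95) / 20.7 = 0.11 / 20.7 = 0.005314
K = 2.20e-6 m/s × 86400 s/d = 0.1901 m/d
q = Ki = 0.1901 × 0.005314 = 0.001010 m/d
Seepage velocity v = q / n = 0.001010 / 0.14 = 0.007215 m/d
Retardation R = 1 + ρ_b·K_d/n = 1 + 1.87×2.2/0.14 = 30.39
Contaminant velocity v_c = v/R = 0.007215/30.39 = 2.374e-4 m/d
t = L/v_c = 44.9/2.374e-4 = 189100 d
   = 189100/365 = 518 yr

518 years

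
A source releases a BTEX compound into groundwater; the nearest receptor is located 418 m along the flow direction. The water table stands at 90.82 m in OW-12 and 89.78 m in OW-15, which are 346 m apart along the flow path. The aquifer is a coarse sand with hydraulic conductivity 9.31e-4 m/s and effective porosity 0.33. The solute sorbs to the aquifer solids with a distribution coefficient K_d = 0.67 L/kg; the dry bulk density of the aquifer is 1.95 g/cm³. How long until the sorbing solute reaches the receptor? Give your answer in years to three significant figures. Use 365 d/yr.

7.75 years

Hydraulic gradient i = (90.82 − 89.78) / 346 = 1.04 / 346 = 0.003006
K = 9.31e-4 m/s × 86400 s/d = 80.44 m/d
Specific discharge q = 80.44 × 0.003006 = 0.2418 m/d
v_s = q/n_e = 0.2418/0.33 = 0.7327 m/d
Retardation R = 1 + ρ_b·K_d/n = 1 + 1.95×0.67/0.33 = 4.959
Contaminant velocity v_c = v/R = 0.7327/4.959 = 0.1477 m/d
t = L/v_c = 418/0.1477 = 2829 d
   = 2829/365 = 7.75 yr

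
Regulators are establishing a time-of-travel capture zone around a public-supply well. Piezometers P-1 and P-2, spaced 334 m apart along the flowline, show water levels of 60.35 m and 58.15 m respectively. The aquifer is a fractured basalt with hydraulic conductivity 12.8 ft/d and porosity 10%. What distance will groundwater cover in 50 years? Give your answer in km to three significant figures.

Hydraulic gradient i = (60.35 − 58.15) / 334 = 2.20 / 334 = 0.006587
K = 12.8 ft/d × 0.3048 = 3.901 m/d
Specific discharge q = 3.901 × 0.006587 = 0.02570 m/d
Average linear velocity = 0.02570 / 0.10 = 0.2570 m/d
T = 50 yr × 365 = 18250 d
L = v × T = 0.2570 × 18250 = 4690 m
   = 4.69 km

4.69 km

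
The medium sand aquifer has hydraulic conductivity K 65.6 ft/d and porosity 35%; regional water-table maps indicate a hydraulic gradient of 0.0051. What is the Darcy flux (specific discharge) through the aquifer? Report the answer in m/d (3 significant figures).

K = 65.6 ft/d × 0.3048 = 19.99 m/d
q = Ki = 19.99 × 0.0051 = 0.1020 m/d

0.102 m/d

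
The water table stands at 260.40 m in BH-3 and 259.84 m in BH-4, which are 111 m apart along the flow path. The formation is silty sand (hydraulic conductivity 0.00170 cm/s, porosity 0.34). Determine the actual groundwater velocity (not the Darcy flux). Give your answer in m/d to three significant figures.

Hydraulic gradient i = (260.40 − 259.84) / 111 = 0.56 / 111 = 0.005045
K = 0.00170 cm/s × 864 = 1.469 m/d
Specific discharge q = 1.469 × 0.005045 = 0.007410 m/d
v = Ki/n = 1.469·0.005045/0.34 = 0.02179 m/d

0.0218 m/d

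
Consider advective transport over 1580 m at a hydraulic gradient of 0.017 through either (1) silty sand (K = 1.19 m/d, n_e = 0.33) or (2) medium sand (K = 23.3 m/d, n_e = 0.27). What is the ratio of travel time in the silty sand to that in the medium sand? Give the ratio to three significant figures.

Unit 1 (silty sand): v = 1.19×0.017/0.33 = 0.06130 m/d, t = 1580/0.06130 = 25770 d
Unit 2 (medium sand): v = 23.3×0.017/0.27 = 1.467 m/d, t = 1580/1.467 = 1077 d
t(silty sand) / t(medium sand) = 25770/1077 = 23.9

23.9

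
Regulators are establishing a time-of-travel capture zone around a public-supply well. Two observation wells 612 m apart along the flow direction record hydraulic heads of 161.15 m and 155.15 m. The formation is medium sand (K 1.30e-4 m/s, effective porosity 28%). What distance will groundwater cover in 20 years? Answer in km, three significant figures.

2.87 km

Hydraulic gradient i = (161.15 − 155.15) / 612 = 6.00 / 612 = 0.009804
K = 1.30e-4 m/s × 86400 s/d = 11.23 m/d
Darcy flux q = K·i = 11.23 × 0.009804 = 0.1101 m/d
Seepage velocity v = q / n = 0.1101 / 0.28 = 0.3933 m/d
T = 20 yr × 365 = 7300 d
L = v × T = 0.3933 × 7300 = 2871 m
   = 2.87 km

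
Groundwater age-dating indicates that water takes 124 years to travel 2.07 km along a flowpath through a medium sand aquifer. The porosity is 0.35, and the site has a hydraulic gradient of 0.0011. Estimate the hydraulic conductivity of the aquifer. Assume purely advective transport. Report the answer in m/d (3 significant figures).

t = 124 years = 45260 d
L = 2.07 km = 2070 m
v = L / t = 2070 / 45260 = 0.04574 m/d
K = v · n / i = 0.04574 × 0.35 / 0.0011 = 14.6 m/d

14.6 m/d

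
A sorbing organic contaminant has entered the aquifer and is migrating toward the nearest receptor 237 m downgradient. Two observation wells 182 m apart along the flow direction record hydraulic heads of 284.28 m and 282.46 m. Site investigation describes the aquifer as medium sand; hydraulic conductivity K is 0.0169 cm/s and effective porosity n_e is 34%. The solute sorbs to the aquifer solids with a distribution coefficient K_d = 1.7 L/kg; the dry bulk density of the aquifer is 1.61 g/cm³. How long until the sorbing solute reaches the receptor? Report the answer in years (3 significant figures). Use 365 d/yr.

Hydraulic gradient i = (284.28 − 282.46) / 182 = 1.82 / 182 = 0.01000
K = 0.0169 cm/s × 864 = 14.60 m/d
Darcy flux q = K·i = 14.60 × 0.01000 = 0.1460 m/d
v = Ki/n = 14.60·0.01000/0.34 = 0.4295 m/d
Retardation R = 1 + ρ_b·K_d/n = 1 + 1.61×1.7/0.34 = 9.050
Contaminant velocity v_c = v/R = 0.4295/9.050 = 0.04745 m/d
t = L/v_c = 237/0.04745 = 4994 d
   = 4994/365 = 13.7 yr

13.7 years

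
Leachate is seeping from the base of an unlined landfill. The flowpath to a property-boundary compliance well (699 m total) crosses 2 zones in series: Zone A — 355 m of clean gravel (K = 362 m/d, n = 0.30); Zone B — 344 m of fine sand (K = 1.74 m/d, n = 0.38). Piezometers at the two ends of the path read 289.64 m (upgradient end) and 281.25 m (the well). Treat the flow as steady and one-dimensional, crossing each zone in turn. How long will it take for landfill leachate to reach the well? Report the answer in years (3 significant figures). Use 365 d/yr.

15.4 years

Total head drop ΔH = 289.64 − 281.25 = 8.39 m
Continuity: the same q passes through each zone, so ΔH = q·Σ(L_j/K_j) — the zones act as resistances in series.
Σ(L/K) = 355/362 + 344/1.74 = 0.9807 + 197.7 = 198.7 d
q = ΔH / Σ(L/K) = 8.39 / 198.7 = 0.04223 m/d (same in every zone)
Zone A: v = q/n = 0.04223/0.30 = 0.1408 m/d → t_A = 355/0.1408 = 2522 d
Zone B: v = q/n = 0.04223/0.38 = 0.1111 m/d → t_B = 344/0.1111 = 3096 d
Total t = 2522 + 3096 = 5618 d
   = 5618 / 365 = 15.4 yr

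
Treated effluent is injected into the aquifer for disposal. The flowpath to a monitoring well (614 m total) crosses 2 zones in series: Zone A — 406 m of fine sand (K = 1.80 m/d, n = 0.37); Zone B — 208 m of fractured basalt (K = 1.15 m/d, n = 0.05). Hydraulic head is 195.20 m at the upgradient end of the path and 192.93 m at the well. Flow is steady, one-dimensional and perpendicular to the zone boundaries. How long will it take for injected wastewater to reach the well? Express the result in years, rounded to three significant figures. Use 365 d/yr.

Total head drop ΔH = 195.20 − 192.93 = 2.27 m
Steady 1-D flow in series ⇒ the Darcy flux q is identical in every zone and the zone head losses add (resistances L/K in series).
Σ(L/K) = 406/1.80 + 208/1.15 = 225.6 + 180.9 = 406.4 d
q = ΔH / Σ(L/K) = 2.27 / 406.4 = 0.005585 m/d (same in every zone)
Zone A: v = q/n = 0.005585/0.37 = 0.01510 m/d → t_A = 406/0.01510 = 26900 d
Zone B: v = q/n = 0.005585/0.05 = 0.1117 m/d → t_B = 208/0.1117 = 1862 d
Total t = 26900 + 1862 = 28760 d
   = 28760 / 365 = 78.8 yr

78.8 years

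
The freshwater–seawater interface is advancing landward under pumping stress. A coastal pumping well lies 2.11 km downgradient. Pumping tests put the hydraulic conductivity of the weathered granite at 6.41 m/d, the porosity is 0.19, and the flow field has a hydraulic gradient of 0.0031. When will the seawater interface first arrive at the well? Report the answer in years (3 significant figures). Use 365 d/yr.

55.3 years

Specific discharge q = 6.41 × 0.0031 = 0.01987 m/d
Seepage velocity v = q / n = 0.01987 / 0.19 = 0.1046 m/d
L = 2.11 km = 2110 m
t = L / v = 2110 / 0.1046 = 20180 d
   = 20180 / 365 = 55.3 yr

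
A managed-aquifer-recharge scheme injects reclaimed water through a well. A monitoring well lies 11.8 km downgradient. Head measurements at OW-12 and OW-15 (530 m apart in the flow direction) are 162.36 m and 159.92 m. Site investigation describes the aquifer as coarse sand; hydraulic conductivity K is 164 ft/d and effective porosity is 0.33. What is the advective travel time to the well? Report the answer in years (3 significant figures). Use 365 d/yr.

Hydraulic gradient i = (162.36 − 159.92) / 530 = 2.44 / 530 = 0.004604
K = 164 ft/d × 0.3048 = 49.99 m/d
Specific discharge q = 49.99 × 0.004604 = 0.2301 m/d
v = Ki/n = 49.99·0.004604/0.33 = 0.6974 m/d
L = 11.8 km = 11800 m
t = L / v = 11800 / 0.6974 = 16920 d
   = 16920 / 365 = 46.4 yr

46.4 years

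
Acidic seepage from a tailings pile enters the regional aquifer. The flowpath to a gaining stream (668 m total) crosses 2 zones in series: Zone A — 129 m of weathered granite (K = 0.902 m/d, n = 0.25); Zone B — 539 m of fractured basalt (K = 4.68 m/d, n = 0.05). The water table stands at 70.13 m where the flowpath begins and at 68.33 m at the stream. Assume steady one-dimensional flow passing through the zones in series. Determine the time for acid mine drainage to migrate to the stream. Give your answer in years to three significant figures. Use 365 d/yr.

Total head drop ΔH = 70.13 − 68.33 = 1.80 m
Continuity: the same q passes through each zone, so ΔH = q·Σ(L_j/K_j) — the zones act as resistances in series.
Σ(L/K) = 129/0.902 + 539/4.68 = 143.0 + 115.2 = 258.2 d
q = ΔH / Σ(L/K) = 1.80 / 258.2 = 0.006972 m/d (same in every zone)
Zone A: v = q/n = 0.006972/0.25 = 0.02789 m/d → t_A = 129/0.02789 = 4626 d
Zone B: v = q/n = 0.006972/0.05 = 0.1394 m/d → t_B = 539/0.1394 = 3866 d
Total t = 4626 + 3866 = 8491 d
   = 8491 / 365 = 23.3 yr

23.3 years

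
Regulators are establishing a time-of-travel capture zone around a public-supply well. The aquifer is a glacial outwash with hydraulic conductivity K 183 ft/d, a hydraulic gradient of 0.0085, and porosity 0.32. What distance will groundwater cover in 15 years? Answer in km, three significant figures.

K = 183 ft/d × 0.3048 = 55.78 m/d
q = Ki = 55.78 × 0.0085 = 0.4741 m/d
v = Ki/n = 55.78·0.0085/0.32 = 1.482 m/d
T = 15 yr × 365 = 5475 d
L = v × T = 1.482 × 5475 = 8112 m
   = 8.11 km

8.11 km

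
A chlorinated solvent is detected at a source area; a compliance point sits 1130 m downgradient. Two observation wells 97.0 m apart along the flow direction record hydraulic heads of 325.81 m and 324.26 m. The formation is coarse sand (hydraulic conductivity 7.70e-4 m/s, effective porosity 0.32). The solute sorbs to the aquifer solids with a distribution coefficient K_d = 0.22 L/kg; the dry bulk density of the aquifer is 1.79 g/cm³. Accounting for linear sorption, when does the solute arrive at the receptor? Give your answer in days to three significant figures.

759 days

Hydraulic gradient i = (325.81 − 324.26) / 97.0 = 1.55 / 97.0 = 0.01598
K = 7.70e-4 m/s × 86400 s/d = 66.53 m/d
Specific discharge q = 66.53 × 0.01598 = 1.063 m/d
v = Ki/n = 66.53·0.01598/0.32 = 3.322 m/d
Retardation R = 1 + ρ_b·K_d/n = 1 + 1.79×0.22/0.32 = 2.231
Contaminant velocity v_c = v/R = 3.322/2.231 = 1.489 m/d
t = L/v_c = 1130/1.489 = 758.7 d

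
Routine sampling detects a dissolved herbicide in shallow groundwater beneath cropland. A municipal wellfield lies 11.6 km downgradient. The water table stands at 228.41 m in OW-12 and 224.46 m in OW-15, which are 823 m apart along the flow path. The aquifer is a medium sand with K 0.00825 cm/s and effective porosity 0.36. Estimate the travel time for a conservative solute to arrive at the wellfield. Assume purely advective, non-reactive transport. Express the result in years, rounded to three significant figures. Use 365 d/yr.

Hydraulic gradient i = (228.41 − 224.46) / 823 = 3.95 / 823 = 0.004800
K = 0.00825 cm/s × 864 = 7.128 m/d
q = Ki = 7.128 × 0.004800 = 0.03421 m/d
Seepage velocity v = q / n = 0.03421 / 0.36 = 0.09503 m/d
L = 11.6 km = 11600 m
t = L / v = 11600 / 0.09503 = 122100 d
   = 122100 / 365 = 334 yr

334 years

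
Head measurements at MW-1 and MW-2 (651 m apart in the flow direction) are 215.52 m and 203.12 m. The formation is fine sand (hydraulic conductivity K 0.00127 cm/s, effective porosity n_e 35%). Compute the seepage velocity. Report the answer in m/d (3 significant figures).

Hydraulic gradient i = (215.52 − 203.12) / 651 = 12.40 / 651 = 0.01905
K = 0.00127 cm/s × 864 = 1.097 m/d
q = Ki = 1.097 × 0.01905 = 0.02090 m/d
v = Ki/n = 1.097·0.01905/0.35 = 0.05972 m/d

0.0597 m/d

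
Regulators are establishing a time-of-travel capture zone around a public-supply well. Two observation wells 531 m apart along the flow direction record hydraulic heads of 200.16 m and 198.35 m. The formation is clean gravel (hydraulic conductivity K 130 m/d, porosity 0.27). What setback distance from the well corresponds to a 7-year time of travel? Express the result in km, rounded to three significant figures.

Hydraulic gradient i = (200.16 − 198.35) / 531 = 1.81 / 531 = 0.003409
q = Ki = 130 × 0.003409 = 0.4431 m/d
Average linear velocity = 0.4431 / 0.27 = 1.641 m/d
T = 7 yr × 365 = 2555 d
L = v × T = 1.641 × 2555 = 4193 m
   = 4.19 km

4.19 km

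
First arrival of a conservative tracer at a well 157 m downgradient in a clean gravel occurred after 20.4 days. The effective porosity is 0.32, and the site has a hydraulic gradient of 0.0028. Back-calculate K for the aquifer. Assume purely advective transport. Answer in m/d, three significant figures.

v = L / t = 157 / 20.4 = 7.696 m/d
K = v · n / i = 7.696 × 0.32 / 0.0028 = 880 m/d

880 m/d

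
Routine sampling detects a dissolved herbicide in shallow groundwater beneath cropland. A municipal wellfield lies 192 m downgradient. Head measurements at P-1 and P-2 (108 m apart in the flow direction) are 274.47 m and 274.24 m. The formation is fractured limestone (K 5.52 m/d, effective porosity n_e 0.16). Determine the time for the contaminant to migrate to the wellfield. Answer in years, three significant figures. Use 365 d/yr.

Hydraulic gradient i = (274.47 − 274.24) / 108 = 0.23 / 108 = 0.002130
q = Ki = 5.52 × 0.002130 = 0.01176 m/d
Seepage velocity v = q / n = 0.01176 / 0.16 = 0.07347 m/d
t = L / v = 192 / 0.07347 = 2613 d
   = 2613 / 365 = 7.16 yr

7.16 years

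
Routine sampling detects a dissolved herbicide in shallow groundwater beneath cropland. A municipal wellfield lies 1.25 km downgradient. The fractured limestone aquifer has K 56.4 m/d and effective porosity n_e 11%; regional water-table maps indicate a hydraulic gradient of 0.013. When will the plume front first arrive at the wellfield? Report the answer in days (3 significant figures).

q = Ki = 56.4 × 0.013 = 0.7332 m/d
v_s = q/n_e = 0.7332/0.11 = 6.665 m/d
L = 1.25 km = 1250 m
t = L / v = 1250 / 6.665 = 187.5 d

188 days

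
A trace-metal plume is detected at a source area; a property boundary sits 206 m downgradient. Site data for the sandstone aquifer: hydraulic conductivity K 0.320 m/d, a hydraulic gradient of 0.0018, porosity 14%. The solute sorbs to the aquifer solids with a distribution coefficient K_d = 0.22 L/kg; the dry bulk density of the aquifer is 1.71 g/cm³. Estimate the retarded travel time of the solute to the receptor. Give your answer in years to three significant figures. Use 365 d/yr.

506 years

q = Ki = 0.320 × 0.0018 = 5.760e-4 m/d
Average linear velocity = 5.760e-4 / 0.14 = 0.004114 m/d
Retardation R = 1 + ρ_b·K_d/n = 1 + 1.71×0.22/0.14 = 3.687
Contaminant velocity v_c = v/R = 0.004114/3.687 = 0.001116 m/d
t = L/v_c = 206/0.001116 = 184600 d
   = 184600/365 = 506 yr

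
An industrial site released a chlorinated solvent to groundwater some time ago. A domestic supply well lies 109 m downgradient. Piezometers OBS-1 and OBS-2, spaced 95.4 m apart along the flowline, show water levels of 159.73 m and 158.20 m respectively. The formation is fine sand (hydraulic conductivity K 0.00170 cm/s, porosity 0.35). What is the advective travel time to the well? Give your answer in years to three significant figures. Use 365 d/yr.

Hydraulic gradient i = (159.73 − 158.20) / 95.4 = 1.53 / 95.4 = 0.01604
K = 0.00170 cm/s × 864 = 1.469 m/d
Specific discharge q = 1.469 × 0.01604 = 0.02356 m/d
v_s = q/n_e = 0.02356/0.35 = 0.06730 m/d
t = L / v = 109 / 0.06730 = 1620 d
   = 1620 / 365 = 4.44 yr

4.44 years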